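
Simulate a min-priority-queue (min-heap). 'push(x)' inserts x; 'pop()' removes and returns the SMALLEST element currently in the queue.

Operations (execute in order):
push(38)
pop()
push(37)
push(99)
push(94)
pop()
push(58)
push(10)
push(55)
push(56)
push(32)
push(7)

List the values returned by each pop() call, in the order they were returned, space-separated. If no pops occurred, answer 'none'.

Answer: 38 37

Derivation:
push(38): heap contents = [38]
pop() → 38: heap contents = []
push(37): heap contents = [37]
push(99): heap contents = [37, 99]
push(94): heap contents = [37, 94, 99]
pop() → 37: heap contents = [94, 99]
push(58): heap contents = [58, 94, 99]
push(10): heap contents = [10, 58, 94, 99]
push(55): heap contents = [10, 55, 58, 94, 99]
push(56): heap contents = [10, 55, 56, 58, 94, 99]
push(32): heap contents = [10, 32, 55, 56, 58, 94, 99]
push(7): heap contents = [7, 10, 32, 55, 56, 58, 94, 99]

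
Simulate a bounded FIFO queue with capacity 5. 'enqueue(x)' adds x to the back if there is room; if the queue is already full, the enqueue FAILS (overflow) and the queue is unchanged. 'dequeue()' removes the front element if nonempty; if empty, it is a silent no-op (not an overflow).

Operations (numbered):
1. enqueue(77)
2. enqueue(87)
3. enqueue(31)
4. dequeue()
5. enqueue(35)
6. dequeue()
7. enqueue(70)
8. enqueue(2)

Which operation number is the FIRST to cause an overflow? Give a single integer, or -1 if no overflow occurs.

1. enqueue(77): size=1
2. enqueue(87): size=2
3. enqueue(31): size=3
4. dequeue(): size=2
5. enqueue(35): size=3
6. dequeue(): size=2
7. enqueue(70): size=3
8. enqueue(2): size=4

Answer: -1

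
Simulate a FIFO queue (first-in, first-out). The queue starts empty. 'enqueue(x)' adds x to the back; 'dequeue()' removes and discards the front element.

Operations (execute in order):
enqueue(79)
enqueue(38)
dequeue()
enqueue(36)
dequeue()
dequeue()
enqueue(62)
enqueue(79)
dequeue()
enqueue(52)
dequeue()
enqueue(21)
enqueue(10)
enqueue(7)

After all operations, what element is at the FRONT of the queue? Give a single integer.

enqueue(79): queue = [79]
enqueue(38): queue = [79, 38]
dequeue(): queue = [38]
enqueue(36): queue = [38, 36]
dequeue(): queue = [36]
dequeue(): queue = []
enqueue(62): queue = [62]
enqueue(79): queue = [62, 79]
dequeue(): queue = [79]
enqueue(52): queue = [79, 52]
dequeue(): queue = [52]
enqueue(21): queue = [52, 21]
enqueue(10): queue = [52, 21, 10]
enqueue(7): queue = [52, 21, 10, 7]

Answer: 52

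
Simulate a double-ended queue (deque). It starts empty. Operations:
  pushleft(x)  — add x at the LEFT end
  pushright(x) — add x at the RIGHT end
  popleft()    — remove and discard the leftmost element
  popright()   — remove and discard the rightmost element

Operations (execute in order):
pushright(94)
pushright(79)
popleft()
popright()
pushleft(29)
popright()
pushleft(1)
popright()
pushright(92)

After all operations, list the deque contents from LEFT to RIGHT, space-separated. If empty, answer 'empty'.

pushright(94): [94]
pushright(79): [94, 79]
popleft(): [79]
popright(): []
pushleft(29): [29]
popright(): []
pushleft(1): [1]
popright(): []
pushright(92): [92]

Answer: 92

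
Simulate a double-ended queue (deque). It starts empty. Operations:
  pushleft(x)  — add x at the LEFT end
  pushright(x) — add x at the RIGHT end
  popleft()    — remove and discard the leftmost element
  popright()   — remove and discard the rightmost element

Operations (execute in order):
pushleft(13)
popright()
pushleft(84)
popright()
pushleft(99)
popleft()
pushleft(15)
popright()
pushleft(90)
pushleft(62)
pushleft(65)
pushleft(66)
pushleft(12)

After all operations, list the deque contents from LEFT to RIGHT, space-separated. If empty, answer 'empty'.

Answer: 12 66 65 62 90

Derivation:
pushleft(13): [13]
popright(): []
pushleft(84): [84]
popright(): []
pushleft(99): [99]
popleft(): []
pushleft(15): [15]
popright(): []
pushleft(90): [90]
pushleft(62): [62, 90]
pushleft(65): [65, 62, 90]
pushleft(66): [66, 65, 62, 90]
pushleft(12): [12, 66, 65, 62, 90]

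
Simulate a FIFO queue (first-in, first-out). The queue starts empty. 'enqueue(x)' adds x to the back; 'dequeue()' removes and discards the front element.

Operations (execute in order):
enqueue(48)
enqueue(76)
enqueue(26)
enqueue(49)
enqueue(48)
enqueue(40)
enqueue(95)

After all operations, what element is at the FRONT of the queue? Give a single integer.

Answer: 48

Derivation:
enqueue(48): queue = [48]
enqueue(76): queue = [48, 76]
enqueue(26): queue = [48, 76, 26]
enqueue(49): queue = [48, 76, 26, 49]
enqueue(48): queue = [48, 76, 26, 49, 48]
enqueue(40): queue = [48, 76, 26, 49, 48, 40]
enqueue(95): queue = [48, 76, 26, 49, 48, 40, 95]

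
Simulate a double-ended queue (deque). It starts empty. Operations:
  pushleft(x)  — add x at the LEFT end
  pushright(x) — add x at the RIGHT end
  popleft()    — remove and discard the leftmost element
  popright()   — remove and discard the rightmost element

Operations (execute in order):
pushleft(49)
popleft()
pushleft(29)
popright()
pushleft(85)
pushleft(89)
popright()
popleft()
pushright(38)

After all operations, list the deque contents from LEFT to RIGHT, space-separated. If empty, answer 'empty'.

Answer: 38

Derivation:
pushleft(49): [49]
popleft(): []
pushleft(29): [29]
popright(): []
pushleft(85): [85]
pushleft(89): [89, 85]
popright(): [89]
popleft(): []
pushright(38): [38]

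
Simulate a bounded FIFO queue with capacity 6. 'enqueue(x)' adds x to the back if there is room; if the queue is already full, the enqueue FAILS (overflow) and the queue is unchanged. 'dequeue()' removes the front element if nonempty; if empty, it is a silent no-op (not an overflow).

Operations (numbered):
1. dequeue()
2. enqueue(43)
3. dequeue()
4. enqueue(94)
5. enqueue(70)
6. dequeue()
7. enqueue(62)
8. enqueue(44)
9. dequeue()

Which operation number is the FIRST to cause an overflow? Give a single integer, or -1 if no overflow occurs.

1. dequeue(): empty, no-op, size=0
2. enqueue(43): size=1
3. dequeue(): size=0
4. enqueue(94): size=1
5. enqueue(70): size=2
6. dequeue(): size=1
7. enqueue(62): size=2
8. enqueue(44): size=3
9. dequeue(): size=2

Answer: -1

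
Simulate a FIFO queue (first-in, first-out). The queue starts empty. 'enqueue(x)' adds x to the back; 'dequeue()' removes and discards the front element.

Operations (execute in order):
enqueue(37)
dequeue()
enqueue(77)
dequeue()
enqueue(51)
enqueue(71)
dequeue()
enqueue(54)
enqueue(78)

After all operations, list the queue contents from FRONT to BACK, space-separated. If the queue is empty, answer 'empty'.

Answer: 71 54 78

Derivation:
enqueue(37): [37]
dequeue(): []
enqueue(77): [77]
dequeue(): []
enqueue(51): [51]
enqueue(71): [51, 71]
dequeue(): [71]
enqueue(54): [71, 54]
enqueue(78): [71, 54, 78]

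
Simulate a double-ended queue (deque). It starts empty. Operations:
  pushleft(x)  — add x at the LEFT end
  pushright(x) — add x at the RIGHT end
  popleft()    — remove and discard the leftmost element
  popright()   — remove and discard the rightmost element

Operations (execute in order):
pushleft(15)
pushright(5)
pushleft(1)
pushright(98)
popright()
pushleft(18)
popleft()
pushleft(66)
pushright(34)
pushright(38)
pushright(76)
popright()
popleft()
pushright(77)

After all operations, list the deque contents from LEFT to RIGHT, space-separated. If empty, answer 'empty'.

Answer: 1 15 5 34 38 77

Derivation:
pushleft(15): [15]
pushright(5): [15, 5]
pushleft(1): [1, 15, 5]
pushright(98): [1, 15, 5, 98]
popright(): [1, 15, 5]
pushleft(18): [18, 1, 15, 5]
popleft(): [1, 15, 5]
pushleft(66): [66, 1, 15, 5]
pushright(34): [66, 1, 15, 5, 34]
pushright(38): [66, 1, 15, 5, 34, 38]
pushright(76): [66, 1, 15, 5, 34, 38, 76]
popright(): [66, 1, 15, 5, 34, 38]
popleft(): [1, 15, 5, 34, 38]
pushright(77): [1, 15, 5, 34, 38, 77]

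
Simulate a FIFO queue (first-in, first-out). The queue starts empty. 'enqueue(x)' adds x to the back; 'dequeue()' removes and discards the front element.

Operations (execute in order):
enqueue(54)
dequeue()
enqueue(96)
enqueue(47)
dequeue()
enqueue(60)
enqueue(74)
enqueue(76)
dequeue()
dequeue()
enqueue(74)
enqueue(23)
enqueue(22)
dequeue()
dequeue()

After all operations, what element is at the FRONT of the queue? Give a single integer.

enqueue(54): queue = [54]
dequeue(): queue = []
enqueue(96): queue = [96]
enqueue(47): queue = [96, 47]
dequeue(): queue = [47]
enqueue(60): queue = [47, 60]
enqueue(74): queue = [47, 60, 74]
enqueue(76): queue = [47, 60, 74, 76]
dequeue(): queue = [60, 74, 76]
dequeue(): queue = [74, 76]
enqueue(74): queue = [74, 76, 74]
enqueue(23): queue = [74, 76, 74, 23]
enqueue(22): queue = [74, 76, 74, 23, 22]
dequeue(): queue = [76, 74, 23, 22]
dequeue(): queue = [74, 23, 22]

Answer: 74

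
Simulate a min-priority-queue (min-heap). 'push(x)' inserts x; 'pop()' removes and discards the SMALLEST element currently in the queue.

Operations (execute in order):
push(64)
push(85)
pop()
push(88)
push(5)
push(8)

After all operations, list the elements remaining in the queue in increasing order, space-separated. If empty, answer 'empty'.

Answer: 5 8 85 88

Derivation:
push(64): heap contents = [64]
push(85): heap contents = [64, 85]
pop() → 64: heap contents = [85]
push(88): heap contents = [85, 88]
push(5): heap contents = [5, 85, 88]
push(8): heap contents = [5, 8, 85, 88]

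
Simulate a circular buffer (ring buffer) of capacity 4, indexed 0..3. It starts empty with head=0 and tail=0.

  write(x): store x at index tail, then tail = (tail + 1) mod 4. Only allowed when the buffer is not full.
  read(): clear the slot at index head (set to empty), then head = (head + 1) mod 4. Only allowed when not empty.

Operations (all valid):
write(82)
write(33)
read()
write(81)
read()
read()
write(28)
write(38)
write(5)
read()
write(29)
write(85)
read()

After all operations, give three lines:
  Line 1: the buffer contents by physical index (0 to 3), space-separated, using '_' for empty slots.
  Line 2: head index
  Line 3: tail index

Answer: _ 5 29 85
1
0

Derivation:
write(82): buf=[82 _ _ _], head=0, tail=1, size=1
write(33): buf=[82 33 _ _], head=0, tail=2, size=2
read(): buf=[_ 33 _ _], head=1, tail=2, size=1
write(81): buf=[_ 33 81 _], head=1, tail=3, size=2
read(): buf=[_ _ 81 _], head=2, tail=3, size=1
read(): buf=[_ _ _ _], head=3, tail=3, size=0
write(28): buf=[_ _ _ 28], head=3, tail=0, size=1
write(38): buf=[38 _ _ 28], head=3, tail=1, size=2
write(5): buf=[38 5 _ 28], head=3, tail=2, size=3
read(): buf=[38 5 _ _], head=0, tail=2, size=2
write(29): buf=[38 5 29 _], head=0, tail=3, size=3
write(85): buf=[38 5 29 85], head=0, tail=0, size=4
read(): buf=[_ 5 29 85], head=1, tail=0, size=3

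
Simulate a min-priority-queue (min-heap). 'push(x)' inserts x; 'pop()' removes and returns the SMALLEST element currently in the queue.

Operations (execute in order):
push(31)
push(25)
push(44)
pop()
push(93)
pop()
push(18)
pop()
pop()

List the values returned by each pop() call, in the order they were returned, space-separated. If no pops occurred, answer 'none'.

Answer: 25 31 18 44

Derivation:
push(31): heap contents = [31]
push(25): heap contents = [25, 31]
push(44): heap contents = [25, 31, 44]
pop() → 25: heap contents = [31, 44]
push(93): heap contents = [31, 44, 93]
pop() → 31: heap contents = [44, 93]
push(18): heap contents = [18, 44, 93]
pop() → 18: heap contents = [44, 93]
pop() → 44: heap contents = [93]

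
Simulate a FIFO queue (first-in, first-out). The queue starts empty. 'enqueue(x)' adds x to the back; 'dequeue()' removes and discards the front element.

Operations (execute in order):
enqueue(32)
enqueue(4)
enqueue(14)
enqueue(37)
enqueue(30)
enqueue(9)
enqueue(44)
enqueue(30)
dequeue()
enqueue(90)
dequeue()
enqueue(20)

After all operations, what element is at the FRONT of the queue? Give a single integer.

Answer: 14

Derivation:
enqueue(32): queue = [32]
enqueue(4): queue = [32, 4]
enqueue(14): queue = [32, 4, 14]
enqueue(37): queue = [32, 4, 14, 37]
enqueue(30): queue = [32, 4, 14, 37, 30]
enqueue(9): queue = [32, 4, 14, 37, 30, 9]
enqueue(44): queue = [32, 4, 14, 37, 30, 9, 44]
enqueue(30): queue = [32, 4, 14, 37, 30, 9, 44, 30]
dequeue(): queue = [4, 14, 37, 30, 9, 44, 30]
enqueue(90): queue = [4, 14, 37, 30, 9, 44, 30, 90]
dequeue(): queue = [14, 37, 30, 9, 44, 30, 90]
enqueue(20): queue = [14, 37, 30, 9, 44, 30, 90, 20]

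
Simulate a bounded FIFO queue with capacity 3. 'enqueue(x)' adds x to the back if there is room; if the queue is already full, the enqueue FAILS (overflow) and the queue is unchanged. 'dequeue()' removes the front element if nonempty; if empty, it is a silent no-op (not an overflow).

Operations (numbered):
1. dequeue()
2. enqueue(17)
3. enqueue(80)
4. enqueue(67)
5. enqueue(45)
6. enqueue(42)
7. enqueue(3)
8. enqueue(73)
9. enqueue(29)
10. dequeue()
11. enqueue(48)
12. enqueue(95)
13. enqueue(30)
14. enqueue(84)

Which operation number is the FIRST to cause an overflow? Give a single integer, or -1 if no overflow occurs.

Answer: 5

Derivation:
1. dequeue(): empty, no-op, size=0
2. enqueue(17): size=1
3. enqueue(80): size=2
4. enqueue(67): size=3
5. enqueue(45): size=3=cap → OVERFLOW (fail)
6. enqueue(42): size=3=cap → OVERFLOW (fail)
7. enqueue(3): size=3=cap → OVERFLOW (fail)
8. enqueue(73): size=3=cap → OVERFLOW (fail)
9. enqueue(29): size=3=cap → OVERFLOW (fail)
10. dequeue(): size=2
11. enqueue(48): size=3
12. enqueue(95): size=3=cap → OVERFLOW (fail)
13. enqueue(30): size=3=cap → OVERFLOW (fail)
14. enqueue(84): size=3=cap → OVERFLOW (fail)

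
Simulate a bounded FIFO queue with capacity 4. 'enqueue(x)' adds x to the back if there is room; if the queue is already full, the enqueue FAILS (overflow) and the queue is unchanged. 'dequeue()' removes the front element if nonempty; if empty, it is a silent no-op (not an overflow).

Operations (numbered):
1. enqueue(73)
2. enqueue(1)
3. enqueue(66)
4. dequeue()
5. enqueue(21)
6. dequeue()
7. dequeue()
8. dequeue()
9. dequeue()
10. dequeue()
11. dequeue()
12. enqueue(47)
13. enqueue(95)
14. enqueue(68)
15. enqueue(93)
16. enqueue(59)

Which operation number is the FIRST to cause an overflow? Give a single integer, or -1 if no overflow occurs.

Answer: 16

Derivation:
1. enqueue(73): size=1
2. enqueue(1): size=2
3. enqueue(66): size=3
4. dequeue(): size=2
5. enqueue(21): size=3
6. dequeue(): size=2
7. dequeue(): size=1
8. dequeue(): size=0
9. dequeue(): empty, no-op, size=0
10. dequeue(): empty, no-op, size=0
11. dequeue(): empty, no-op, size=0
12. enqueue(47): size=1
13. enqueue(95): size=2
14. enqueue(68): size=3
15. enqueue(93): size=4
16. enqueue(59): size=4=cap → OVERFLOW (fail)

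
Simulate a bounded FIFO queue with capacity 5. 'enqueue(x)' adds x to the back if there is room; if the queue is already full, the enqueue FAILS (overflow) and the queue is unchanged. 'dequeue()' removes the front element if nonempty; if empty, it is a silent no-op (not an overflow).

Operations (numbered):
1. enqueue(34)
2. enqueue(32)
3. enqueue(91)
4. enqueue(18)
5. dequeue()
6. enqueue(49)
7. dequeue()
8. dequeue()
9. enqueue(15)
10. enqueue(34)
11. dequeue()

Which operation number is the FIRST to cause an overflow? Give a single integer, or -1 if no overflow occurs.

1. enqueue(34): size=1
2. enqueue(32): size=2
3. enqueue(91): size=3
4. enqueue(18): size=4
5. dequeue(): size=3
6. enqueue(49): size=4
7. dequeue(): size=3
8. dequeue(): size=2
9. enqueue(15): size=3
10. enqueue(34): size=4
11. dequeue(): size=3

Answer: -1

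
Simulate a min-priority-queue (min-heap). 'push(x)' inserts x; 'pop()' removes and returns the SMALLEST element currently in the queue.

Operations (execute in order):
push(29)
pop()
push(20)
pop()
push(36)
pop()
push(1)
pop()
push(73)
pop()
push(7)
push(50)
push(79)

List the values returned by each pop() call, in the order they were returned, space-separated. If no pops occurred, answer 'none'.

push(29): heap contents = [29]
pop() → 29: heap contents = []
push(20): heap contents = [20]
pop() → 20: heap contents = []
push(36): heap contents = [36]
pop() → 36: heap contents = []
push(1): heap contents = [1]
pop() → 1: heap contents = []
push(73): heap contents = [73]
pop() → 73: heap contents = []
push(7): heap contents = [7]
push(50): heap contents = [7, 50]
push(79): heap contents = [7, 50, 79]

Answer: 29 20 36 1 73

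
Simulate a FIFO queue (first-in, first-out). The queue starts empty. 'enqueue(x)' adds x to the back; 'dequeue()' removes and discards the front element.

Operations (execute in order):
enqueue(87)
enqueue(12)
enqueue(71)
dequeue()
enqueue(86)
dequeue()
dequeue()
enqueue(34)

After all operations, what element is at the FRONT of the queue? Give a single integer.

enqueue(87): queue = [87]
enqueue(12): queue = [87, 12]
enqueue(71): queue = [87, 12, 71]
dequeue(): queue = [12, 71]
enqueue(86): queue = [12, 71, 86]
dequeue(): queue = [71, 86]
dequeue(): queue = [86]
enqueue(34): queue = [86, 34]

Answer: 86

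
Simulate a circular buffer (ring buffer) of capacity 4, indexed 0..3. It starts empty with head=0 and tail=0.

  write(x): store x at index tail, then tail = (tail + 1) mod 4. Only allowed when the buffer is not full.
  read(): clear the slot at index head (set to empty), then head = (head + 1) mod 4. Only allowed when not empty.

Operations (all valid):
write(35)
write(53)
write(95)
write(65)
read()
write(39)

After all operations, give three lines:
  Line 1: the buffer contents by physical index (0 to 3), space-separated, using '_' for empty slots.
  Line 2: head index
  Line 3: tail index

Answer: 39 53 95 65
1
1

Derivation:
write(35): buf=[35 _ _ _], head=0, tail=1, size=1
write(53): buf=[35 53 _ _], head=0, tail=2, size=2
write(95): buf=[35 53 95 _], head=0, tail=3, size=3
write(65): buf=[35 53 95 65], head=0, tail=0, size=4
read(): buf=[_ 53 95 65], head=1, tail=0, size=3
write(39): buf=[39 53 95 65], head=1, tail=1, size=4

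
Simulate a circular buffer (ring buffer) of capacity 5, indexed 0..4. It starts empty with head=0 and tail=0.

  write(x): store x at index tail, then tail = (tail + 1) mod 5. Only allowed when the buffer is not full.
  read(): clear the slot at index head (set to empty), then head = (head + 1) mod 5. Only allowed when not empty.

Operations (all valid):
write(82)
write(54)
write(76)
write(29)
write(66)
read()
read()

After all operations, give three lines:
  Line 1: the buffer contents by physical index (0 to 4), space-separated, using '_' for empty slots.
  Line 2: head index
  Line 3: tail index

Answer: _ _ 76 29 66
2
0

Derivation:
write(82): buf=[82 _ _ _ _], head=0, tail=1, size=1
write(54): buf=[82 54 _ _ _], head=0, tail=2, size=2
write(76): buf=[82 54 76 _ _], head=0, tail=3, size=3
write(29): buf=[82 54 76 29 _], head=0, tail=4, size=4
write(66): buf=[82 54 76 29 66], head=0, tail=0, size=5
read(): buf=[_ 54 76 29 66], head=1, tail=0, size=4
read(): buf=[_ _ 76 29 66], head=2, tail=0, size=3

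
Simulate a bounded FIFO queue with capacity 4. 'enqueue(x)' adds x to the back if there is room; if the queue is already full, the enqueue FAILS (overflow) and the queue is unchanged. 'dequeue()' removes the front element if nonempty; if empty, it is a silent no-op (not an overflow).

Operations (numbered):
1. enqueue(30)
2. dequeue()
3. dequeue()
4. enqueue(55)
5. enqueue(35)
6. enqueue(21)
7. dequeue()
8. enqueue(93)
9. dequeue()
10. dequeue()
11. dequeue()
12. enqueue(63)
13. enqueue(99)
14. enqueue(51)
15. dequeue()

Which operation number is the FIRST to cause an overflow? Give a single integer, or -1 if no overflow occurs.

1. enqueue(30): size=1
2. dequeue(): size=0
3. dequeue(): empty, no-op, size=0
4. enqueue(55): size=1
5. enqueue(35): size=2
6. enqueue(21): size=3
7. dequeue(): size=2
8. enqueue(93): size=3
9. dequeue(): size=2
10. dequeue(): size=1
11. dequeue(): size=0
12. enqueue(63): size=1
13. enqueue(99): size=2
14. enqueue(51): size=3
15. dequeue(): size=2

Answer: -1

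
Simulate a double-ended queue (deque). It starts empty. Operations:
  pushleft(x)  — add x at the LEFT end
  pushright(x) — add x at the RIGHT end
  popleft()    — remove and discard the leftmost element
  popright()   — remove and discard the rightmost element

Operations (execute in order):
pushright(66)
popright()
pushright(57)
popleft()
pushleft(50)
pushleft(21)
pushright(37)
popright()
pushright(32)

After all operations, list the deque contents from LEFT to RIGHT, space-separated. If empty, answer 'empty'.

pushright(66): [66]
popright(): []
pushright(57): [57]
popleft(): []
pushleft(50): [50]
pushleft(21): [21, 50]
pushright(37): [21, 50, 37]
popright(): [21, 50]
pushright(32): [21, 50, 32]

Answer: 21 50 32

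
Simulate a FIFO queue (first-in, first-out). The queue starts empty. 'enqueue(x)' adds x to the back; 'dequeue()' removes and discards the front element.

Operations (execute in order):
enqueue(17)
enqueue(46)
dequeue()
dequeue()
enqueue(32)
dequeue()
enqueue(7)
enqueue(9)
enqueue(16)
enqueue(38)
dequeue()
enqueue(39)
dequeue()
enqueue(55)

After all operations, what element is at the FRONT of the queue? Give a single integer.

Answer: 16

Derivation:
enqueue(17): queue = [17]
enqueue(46): queue = [17, 46]
dequeue(): queue = [46]
dequeue(): queue = []
enqueue(32): queue = [32]
dequeue(): queue = []
enqueue(7): queue = [7]
enqueue(9): queue = [7, 9]
enqueue(16): queue = [7, 9, 16]
enqueue(38): queue = [7, 9, 16, 38]
dequeue(): queue = [9, 16, 38]
enqueue(39): queue = [9, 16, 38, 39]
dequeue(): queue = [16, 38, 39]
enqueue(55): queue = [16, 38, 39, 55]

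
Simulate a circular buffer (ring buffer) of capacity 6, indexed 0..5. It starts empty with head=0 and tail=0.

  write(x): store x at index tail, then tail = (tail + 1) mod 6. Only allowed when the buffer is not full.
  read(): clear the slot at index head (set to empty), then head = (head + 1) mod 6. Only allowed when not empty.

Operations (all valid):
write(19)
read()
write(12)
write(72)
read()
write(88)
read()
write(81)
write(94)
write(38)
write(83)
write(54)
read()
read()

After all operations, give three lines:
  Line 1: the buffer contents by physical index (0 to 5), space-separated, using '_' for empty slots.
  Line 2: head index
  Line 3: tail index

Answer: 38 83 54 _ _ 94
5
3

Derivation:
write(19): buf=[19 _ _ _ _ _], head=0, tail=1, size=1
read(): buf=[_ _ _ _ _ _], head=1, tail=1, size=0
write(12): buf=[_ 12 _ _ _ _], head=1, tail=2, size=1
write(72): buf=[_ 12 72 _ _ _], head=1, tail=3, size=2
read(): buf=[_ _ 72 _ _ _], head=2, tail=3, size=1
write(88): buf=[_ _ 72 88 _ _], head=2, tail=4, size=2
read(): buf=[_ _ _ 88 _ _], head=3, tail=4, size=1
write(81): buf=[_ _ _ 88 81 _], head=3, tail=5, size=2
write(94): buf=[_ _ _ 88 81 94], head=3, tail=0, size=3
write(38): buf=[38 _ _ 88 81 94], head=3, tail=1, size=4
write(83): buf=[38 83 _ 88 81 94], head=3, tail=2, size=5
write(54): buf=[38 83 54 88 81 94], head=3, tail=3, size=6
read(): buf=[38 83 54 _ 81 94], head=4, tail=3, size=5
read(): buf=[38 83 54 _ _ 94], head=5, tail=3, size=4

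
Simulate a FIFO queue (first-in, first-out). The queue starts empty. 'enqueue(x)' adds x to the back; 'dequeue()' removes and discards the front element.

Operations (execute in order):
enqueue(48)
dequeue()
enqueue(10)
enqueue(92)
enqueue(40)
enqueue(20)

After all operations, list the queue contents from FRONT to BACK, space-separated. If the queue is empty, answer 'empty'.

Answer: 10 92 40 20

Derivation:
enqueue(48): [48]
dequeue(): []
enqueue(10): [10]
enqueue(92): [10, 92]
enqueue(40): [10, 92, 40]
enqueue(20): [10, 92, 40, 20]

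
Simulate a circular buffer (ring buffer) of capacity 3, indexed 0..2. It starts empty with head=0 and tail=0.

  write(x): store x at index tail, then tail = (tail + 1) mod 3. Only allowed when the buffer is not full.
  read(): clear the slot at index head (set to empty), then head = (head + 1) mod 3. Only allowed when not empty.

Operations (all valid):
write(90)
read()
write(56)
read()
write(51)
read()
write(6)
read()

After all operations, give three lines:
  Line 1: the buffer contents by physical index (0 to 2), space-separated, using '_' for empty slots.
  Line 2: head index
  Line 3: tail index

write(90): buf=[90 _ _], head=0, tail=1, size=1
read(): buf=[_ _ _], head=1, tail=1, size=0
write(56): buf=[_ 56 _], head=1, tail=2, size=1
read(): buf=[_ _ _], head=2, tail=2, size=0
write(51): buf=[_ _ 51], head=2, tail=0, size=1
read(): buf=[_ _ _], head=0, tail=0, size=0
write(6): buf=[6 _ _], head=0, tail=1, size=1
read(): buf=[_ _ _], head=1, tail=1, size=0

Answer: _ _ _
1
1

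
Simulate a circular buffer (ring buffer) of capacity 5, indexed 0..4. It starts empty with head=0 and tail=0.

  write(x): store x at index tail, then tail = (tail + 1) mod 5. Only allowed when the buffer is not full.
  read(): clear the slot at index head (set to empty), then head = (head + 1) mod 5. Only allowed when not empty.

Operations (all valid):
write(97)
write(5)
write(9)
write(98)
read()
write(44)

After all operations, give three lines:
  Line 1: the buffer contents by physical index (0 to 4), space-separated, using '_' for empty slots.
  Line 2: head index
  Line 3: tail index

Answer: _ 5 9 98 44
1
0

Derivation:
write(97): buf=[97 _ _ _ _], head=0, tail=1, size=1
write(5): buf=[97 5 _ _ _], head=0, tail=2, size=2
write(9): buf=[97 5 9 _ _], head=0, tail=3, size=3
write(98): buf=[97 5 9 98 _], head=0, tail=4, size=4
read(): buf=[_ 5 9 98 _], head=1, tail=4, size=3
write(44): buf=[_ 5 9 98 44], head=1, tail=0, size=4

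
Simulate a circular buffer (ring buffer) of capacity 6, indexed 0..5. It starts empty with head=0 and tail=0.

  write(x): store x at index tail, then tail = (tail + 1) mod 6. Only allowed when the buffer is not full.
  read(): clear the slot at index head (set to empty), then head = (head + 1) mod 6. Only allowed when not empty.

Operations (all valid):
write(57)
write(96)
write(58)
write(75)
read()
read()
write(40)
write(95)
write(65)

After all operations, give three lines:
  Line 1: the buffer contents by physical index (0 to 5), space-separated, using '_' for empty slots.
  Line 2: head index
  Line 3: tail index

write(57): buf=[57 _ _ _ _ _], head=0, tail=1, size=1
write(96): buf=[57 96 _ _ _ _], head=0, tail=2, size=2
write(58): buf=[57 96 58 _ _ _], head=0, tail=3, size=3
write(75): buf=[57 96 58 75 _ _], head=0, tail=4, size=4
read(): buf=[_ 96 58 75 _ _], head=1, tail=4, size=3
read(): buf=[_ _ 58 75 _ _], head=2, tail=4, size=2
write(40): buf=[_ _ 58 75 40 _], head=2, tail=5, size=3
write(95): buf=[_ _ 58 75 40 95], head=2, tail=0, size=4
write(65): buf=[65 _ 58 75 40 95], head=2, tail=1, size=5

Answer: 65 _ 58 75 40 95
2
1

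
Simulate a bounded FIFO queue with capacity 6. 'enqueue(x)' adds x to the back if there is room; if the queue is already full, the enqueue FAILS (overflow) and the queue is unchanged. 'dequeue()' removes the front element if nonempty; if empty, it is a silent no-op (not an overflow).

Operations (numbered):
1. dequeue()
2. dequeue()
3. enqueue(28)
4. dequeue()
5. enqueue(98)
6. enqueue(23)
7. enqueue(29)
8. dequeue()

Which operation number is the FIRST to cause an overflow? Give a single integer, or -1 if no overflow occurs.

Answer: -1

Derivation:
1. dequeue(): empty, no-op, size=0
2. dequeue(): empty, no-op, size=0
3. enqueue(28): size=1
4. dequeue(): size=0
5. enqueue(98): size=1
6. enqueue(23): size=2
7. enqueue(29): size=3
8. dequeue(): size=2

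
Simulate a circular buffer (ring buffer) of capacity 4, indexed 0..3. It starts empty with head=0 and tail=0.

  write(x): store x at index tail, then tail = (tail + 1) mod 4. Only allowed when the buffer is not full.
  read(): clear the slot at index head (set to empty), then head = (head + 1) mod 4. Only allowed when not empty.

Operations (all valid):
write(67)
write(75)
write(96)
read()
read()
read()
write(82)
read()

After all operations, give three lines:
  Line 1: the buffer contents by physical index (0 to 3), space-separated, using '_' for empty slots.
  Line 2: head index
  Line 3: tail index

Answer: _ _ _ _
0
0

Derivation:
write(67): buf=[67 _ _ _], head=0, tail=1, size=1
write(75): buf=[67 75 _ _], head=0, tail=2, size=2
write(96): buf=[67 75 96 _], head=0, tail=3, size=3
read(): buf=[_ 75 96 _], head=1, tail=3, size=2
read(): buf=[_ _ 96 _], head=2, tail=3, size=1
read(): buf=[_ _ _ _], head=3, tail=3, size=0
write(82): buf=[_ _ _ 82], head=3, tail=0, size=1
read(): buf=[_ _ _ _], head=0, tail=0, size=0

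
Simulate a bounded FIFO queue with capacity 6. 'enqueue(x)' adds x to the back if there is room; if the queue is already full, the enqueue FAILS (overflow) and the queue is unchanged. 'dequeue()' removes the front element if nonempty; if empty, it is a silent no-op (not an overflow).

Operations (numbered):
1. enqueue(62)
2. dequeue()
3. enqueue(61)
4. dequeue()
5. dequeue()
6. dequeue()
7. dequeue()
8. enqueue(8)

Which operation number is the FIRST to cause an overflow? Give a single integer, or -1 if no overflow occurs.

1. enqueue(62): size=1
2. dequeue(): size=0
3. enqueue(61): size=1
4. dequeue(): size=0
5. dequeue(): empty, no-op, size=0
6. dequeue(): empty, no-op, size=0
7. dequeue(): empty, no-op, size=0
8. enqueue(8): size=1

Answer: -1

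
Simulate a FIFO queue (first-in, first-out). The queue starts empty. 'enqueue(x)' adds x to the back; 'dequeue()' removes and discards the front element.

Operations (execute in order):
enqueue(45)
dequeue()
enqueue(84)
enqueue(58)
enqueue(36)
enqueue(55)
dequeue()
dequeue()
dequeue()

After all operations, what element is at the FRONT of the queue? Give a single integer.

Answer: 55

Derivation:
enqueue(45): queue = [45]
dequeue(): queue = []
enqueue(84): queue = [84]
enqueue(58): queue = [84, 58]
enqueue(36): queue = [84, 58, 36]
enqueue(55): queue = [84, 58, 36, 55]
dequeue(): queue = [58, 36, 55]
dequeue(): queue = [36, 55]
dequeue(): queue = [55]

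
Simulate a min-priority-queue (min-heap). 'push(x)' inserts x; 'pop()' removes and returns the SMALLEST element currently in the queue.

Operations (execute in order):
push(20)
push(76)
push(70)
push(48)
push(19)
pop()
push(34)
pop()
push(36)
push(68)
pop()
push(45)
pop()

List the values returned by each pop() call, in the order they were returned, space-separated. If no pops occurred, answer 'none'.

Answer: 19 20 34 36

Derivation:
push(20): heap contents = [20]
push(76): heap contents = [20, 76]
push(70): heap contents = [20, 70, 76]
push(48): heap contents = [20, 48, 70, 76]
push(19): heap contents = [19, 20, 48, 70, 76]
pop() → 19: heap contents = [20, 48, 70, 76]
push(34): heap contents = [20, 34, 48, 70, 76]
pop() → 20: heap contents = [34, 48, 70, 76]
push(36): heap contents = [34, 36, 48, 70, 76]
push(68): heap contents = [34, 36, 48, 68, 70, 76]
pop() → 34: heap contents = [36, 48, 68, 70, 76]
push(45): heap contents = [36, 45, 48, 68, 70, 76]
pop() → 36: heap contents = [45, 48, 68, 70, 76]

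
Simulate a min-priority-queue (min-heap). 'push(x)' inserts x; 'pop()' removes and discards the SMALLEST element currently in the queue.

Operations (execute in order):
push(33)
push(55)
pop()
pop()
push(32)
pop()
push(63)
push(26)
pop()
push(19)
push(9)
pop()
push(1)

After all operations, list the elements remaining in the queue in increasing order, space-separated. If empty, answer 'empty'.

push(33): heap contents = [33]
push(55): heap contents = [33, 55]
pop() → 33: heap contents = [55]
pop() → 55: heap contents = []
push(32): heap contents = [32]
pop() → 32: heap contents = []
push(63): heap contents = [63]
push(26): heap contents = [26, 63]
pop() → 26: heap contents = [63]
push(19): heap contents = [19, 63]
push(9): heap contents = [9, 19, 63]
pop() → 9: heap contents = [19, 63]
push(1): heap contents = [1, 19, 63]

Answer: 1 19 63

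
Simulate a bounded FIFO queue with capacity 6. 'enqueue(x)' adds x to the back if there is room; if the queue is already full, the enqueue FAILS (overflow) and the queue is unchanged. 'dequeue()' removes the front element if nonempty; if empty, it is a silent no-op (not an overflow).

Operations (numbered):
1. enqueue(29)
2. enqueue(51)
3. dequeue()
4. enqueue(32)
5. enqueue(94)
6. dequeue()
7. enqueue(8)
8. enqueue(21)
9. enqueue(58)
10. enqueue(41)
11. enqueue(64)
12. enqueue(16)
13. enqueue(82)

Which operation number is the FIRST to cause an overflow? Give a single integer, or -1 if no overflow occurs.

Answer: 11

Derivation:
1. enqueue(29): size=1
2. enqueue(51): size=2
3. dequeue(): size=1
4. enqueue(32): size=2
5. enqueue(94): size=3
6. dequeue(): size=2
7. enqueue(8): size=3
8. enqueue(21): size=4
9. enqueue(58): size=5
10. enqueue(41): size=6
11. enqueue(64): size=6=cap → OVERFLOW (fail)
12. enqueue(16): size=6=cap → OVERFLOW (fail)
13. enqueue(82): size=6=cap → OVERFLOW (fail)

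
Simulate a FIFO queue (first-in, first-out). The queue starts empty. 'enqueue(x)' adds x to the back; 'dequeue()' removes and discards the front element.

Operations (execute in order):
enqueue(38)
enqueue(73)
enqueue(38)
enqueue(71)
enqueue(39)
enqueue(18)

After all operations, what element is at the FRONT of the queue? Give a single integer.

Answer: 38

Derivation:
enqueue(38): queue = [38]
enqueue(73): queue = [38, 73]
enqueue(38): queue = [38, 73, 38]
enqueue(71): queue = [38, 73, 38, 71]
enqueue(39): queue = [38, 73, 38, 71, 39]
enqueue(18): queue = [38, 73, 38, 71, 39, 18]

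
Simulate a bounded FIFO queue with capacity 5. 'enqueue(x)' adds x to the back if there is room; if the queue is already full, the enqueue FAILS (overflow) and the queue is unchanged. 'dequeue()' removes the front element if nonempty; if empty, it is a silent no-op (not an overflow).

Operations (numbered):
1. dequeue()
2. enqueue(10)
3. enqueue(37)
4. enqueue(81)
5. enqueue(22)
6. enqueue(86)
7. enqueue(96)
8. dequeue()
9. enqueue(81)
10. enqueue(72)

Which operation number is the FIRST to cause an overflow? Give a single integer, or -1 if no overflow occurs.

Answer: 7

Derivation:
1. dequeue(): empty, no-op, size=0
2. enqueue(10): size=1
3. enqueue(37): size=2
4. enqueue(81): size=3
5. enqueue(22): size=4
6. enqueue(86): size=5
7. enqueue(96): size=5=cap → OVERFLOW (fail)
8. dequeue(): size=4
9. enqueue(81): size=5
10. enqueue(72): size=5=cap → OVERFLOW (fail)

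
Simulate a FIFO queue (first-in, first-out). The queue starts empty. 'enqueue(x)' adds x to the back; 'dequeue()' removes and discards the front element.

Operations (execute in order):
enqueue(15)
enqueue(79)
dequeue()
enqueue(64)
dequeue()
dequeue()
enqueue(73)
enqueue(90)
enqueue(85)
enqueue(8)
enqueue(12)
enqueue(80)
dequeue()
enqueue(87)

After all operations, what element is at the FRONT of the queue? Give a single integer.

Answer: 90

Derivation:
enqueue(15): queue = [15]
enqueue(79): queue = [15, 79]
dequeue(): queue = [79]
enqueue(64): queue = [79, 64]
dequeue(): queue = [64]
dequeue(): queue = []
enqueue(73): queue = [73]
enqueue(90): queue = [73, 90]
enqueue(85): queue = [73, 90, 85]
enqueue(8): queue = [73, 90, 85, 8]
enqueue(12): queue = [73, 90, 85, 8, 12]
enqueue(80): queue = [73, 90, 85, 8, 12, 80]
dequeue(): queue = [90, 85, 8, 12, 80]
enqueue(87): queue = [90, 85, 8, 12, 80, 87]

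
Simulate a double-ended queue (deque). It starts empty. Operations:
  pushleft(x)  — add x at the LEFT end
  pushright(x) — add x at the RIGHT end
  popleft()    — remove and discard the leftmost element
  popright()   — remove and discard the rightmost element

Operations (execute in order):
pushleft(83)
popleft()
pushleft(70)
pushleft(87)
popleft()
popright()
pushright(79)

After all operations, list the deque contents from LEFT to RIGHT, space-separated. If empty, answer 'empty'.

Answer: 79

Derivation:
pushleft(83): [83]
popleft(): []
pushleft(70): [70]
pushleft(87): [87, 70]
popleft(): [70]
popright(): []
pushright(79): [79]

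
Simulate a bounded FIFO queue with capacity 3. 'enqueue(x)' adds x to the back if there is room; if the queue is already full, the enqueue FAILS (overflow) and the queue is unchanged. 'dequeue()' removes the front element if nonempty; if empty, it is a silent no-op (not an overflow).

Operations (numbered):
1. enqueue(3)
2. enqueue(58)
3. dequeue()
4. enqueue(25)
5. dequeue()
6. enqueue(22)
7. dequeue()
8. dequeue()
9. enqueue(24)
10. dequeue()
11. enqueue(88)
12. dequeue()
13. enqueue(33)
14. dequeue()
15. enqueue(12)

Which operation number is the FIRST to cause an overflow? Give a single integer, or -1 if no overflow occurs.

Answer: -1

Derivation:
1. enqueue(3): size=1
2. enqueue(58): size=2
3. dequeue(): size=1
4. enqueue(25): size=2
5. dequeue(): size=1
6. enqueue(22): size=2
7. dequeue(): size=1
8. dequeue(): size=0
9. enqueue(24): size=1
10. dequeue(): size=0
11. enqueue(88): size=1
12. dequeue(): size=0
13. enqueue(33): size=1
14. dequeue(): size=0
15. enqueue(12): size=1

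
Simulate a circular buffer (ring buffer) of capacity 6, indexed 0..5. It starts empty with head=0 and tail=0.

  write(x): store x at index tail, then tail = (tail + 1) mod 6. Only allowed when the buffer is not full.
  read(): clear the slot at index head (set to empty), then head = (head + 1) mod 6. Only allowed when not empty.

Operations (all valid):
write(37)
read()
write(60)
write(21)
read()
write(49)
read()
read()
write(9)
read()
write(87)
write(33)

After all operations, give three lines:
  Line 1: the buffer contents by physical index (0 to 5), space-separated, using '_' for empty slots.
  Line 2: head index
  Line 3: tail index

write(37): buf=[37 _ _ _ _ _], head=0, tail=1, size=1
read(): buf=[_ _ _ _ _ _], head=1, tail=1, size=0
write(60): buf=[_ 60 _ _ _ _], head=1, tail=2, size=1
write(21): buf=[_ 60 21 _ _ _], head=1, tail=3, size=2
read(): buf=[_ _ 21 _ _ _], head=2, tail=3, size=1
write(49): buf=[_ _ 21 49 _ _], head=2, tail=4, size=2
read(): buf=[_ _ _ 49 _ _], head=3, tail=4, size=1
read(): buf=[_ _ _ _ _ _], head=4, tail=4, size=0
write(9): buf=[_ _ _ _ 9 _], head=4, tail=5, size=1
read(): buf=[_ _ _ _ _ _], head=5, tail=5, size=0
write(87): buf=[_ _ _ _ _ 87], head=5, tail=0, size=1
write(33): buf=[33 _ _ _ _ 87], head=5, tail=1, size=2

Answer: 33 _ _ _ _ 87
5
1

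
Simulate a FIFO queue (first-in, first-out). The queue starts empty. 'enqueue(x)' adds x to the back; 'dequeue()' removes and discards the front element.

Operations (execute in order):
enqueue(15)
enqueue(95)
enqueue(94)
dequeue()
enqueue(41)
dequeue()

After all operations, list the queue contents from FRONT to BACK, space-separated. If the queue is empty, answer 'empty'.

Answer: 94 41

Derivation:
enqueue(15): [15]
enqueue(95): [15, 95]
enqueue(94): [15, 95, 94]
dequeue(): [95, 94]
enqueue(41): [95, 94, 41]
dequeue(): [94, 41]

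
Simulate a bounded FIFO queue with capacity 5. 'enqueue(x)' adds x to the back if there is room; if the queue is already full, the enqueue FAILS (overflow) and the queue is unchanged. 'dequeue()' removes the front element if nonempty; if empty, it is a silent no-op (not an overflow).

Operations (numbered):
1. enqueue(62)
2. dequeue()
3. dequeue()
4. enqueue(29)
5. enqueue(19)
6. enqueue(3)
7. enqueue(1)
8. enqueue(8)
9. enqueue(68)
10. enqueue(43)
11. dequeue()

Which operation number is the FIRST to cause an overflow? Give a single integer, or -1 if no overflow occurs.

Answer: 9

Derivation:
1. enqueue(62): size=1
2. dequeue(): size=0
3. dequeue(): empty, no-op, size=0
4. enqueue(29): size=1
5. enqueue(19): size=2
6. enqueue(3): size=3
7. enqueue(1): size=4
8. enqueue(8): size=5
9. enqueue(68): size=5=cap → OVERFLOW (fail)
10. enqueue(43): size=5=cap → OVERFLOW (fail)
11. dequeue(): size=4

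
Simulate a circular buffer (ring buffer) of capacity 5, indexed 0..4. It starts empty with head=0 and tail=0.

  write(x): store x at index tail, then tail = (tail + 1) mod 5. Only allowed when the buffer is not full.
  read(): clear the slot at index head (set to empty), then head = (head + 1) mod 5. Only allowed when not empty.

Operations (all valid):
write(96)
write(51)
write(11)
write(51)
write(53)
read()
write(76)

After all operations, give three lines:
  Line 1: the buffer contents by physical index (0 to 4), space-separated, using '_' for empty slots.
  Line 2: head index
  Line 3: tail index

write(96): buf=[96 _ _ _ _], head=0, tail=1, size=1
write(51): buf=[96 51 _ _ _], head=0, tail=2, size=2
write(11): buf=[96 51 11 _ _], head=0, tail=3, size=3
write(51): buf=[96 51 11 51 _], head=0, tail=4, size=4
write(53): buf=[96 51 11 51 53], head=0, tail=0, size=5
read(): buf=[_ 51 11 51 53], head=1, tail=0, size=4
write(76): buf=[76 51 11 51 53], head=1, tail=1, size=5

Answer: 76 51 11 51 53
1
1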